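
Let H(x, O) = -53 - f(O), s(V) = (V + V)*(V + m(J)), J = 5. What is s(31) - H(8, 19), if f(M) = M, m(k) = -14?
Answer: 1126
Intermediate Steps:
s(V) = 2*V*(-14 + V) (s(V) = (V + V)*(V - 14) = (2*V)*(-14 + V) = 2*V*(-14 + V))
H(x, O) = -53 - O
s(31) - H(8, 19) = 2*31*(-14 + 31) - (-53 - 1*19) = 2*31*17 - (-53 - 19) = 1054 - 1*(-72) = 1054 + 72 = 1126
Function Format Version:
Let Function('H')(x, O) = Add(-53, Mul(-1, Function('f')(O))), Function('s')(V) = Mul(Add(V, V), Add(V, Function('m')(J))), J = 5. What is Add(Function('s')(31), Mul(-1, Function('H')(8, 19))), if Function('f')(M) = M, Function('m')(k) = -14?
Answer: 1126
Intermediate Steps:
Function('s')(V) = Mul(2, V, Add(-14, V)) (Function('s')(V) = Mul(Add(V, V), Add(V, -14)) = Mul(Mul(2, V), Add(-14, V)) = Mul(2, V, Add(-14, V)))
Function('H')(x, O) = Add(-53, Mul(-1, O))
Add(Function('s')(31), Mul(-1, Function('H')(8, 19))) = Add(Mul(2, 31, Add(-14, 31)), Mul(-1, Add(-53, Mul(-1, 19)))) = Add(Mul(2, 31, 17), Mul(-1, Add(-53, -19))) = Add(1054, Mul(-1, -72)) = Add(1054, 72) = 1126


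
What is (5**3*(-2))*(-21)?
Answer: 5250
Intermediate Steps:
(5**3*(-2))*(-21) = (125*(-2))*(-21) = -250*(-21) = 5250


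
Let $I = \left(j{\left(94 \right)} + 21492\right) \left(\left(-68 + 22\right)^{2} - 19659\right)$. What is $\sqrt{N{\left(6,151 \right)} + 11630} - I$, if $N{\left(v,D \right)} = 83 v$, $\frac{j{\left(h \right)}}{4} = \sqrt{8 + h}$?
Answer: $377034156 + 4 \sqrt{758} + 70172 \sqrt{102} \approx 3.7774 \cdot 10^{8}$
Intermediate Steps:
$j{\left(h \right)} = 4 \sqrt{8 + h}$
$I = -377034156 - 70172 \sqrt{102}$ ($I = \left(4 \sqrt{8 + 94} + 21492\right) \left(\left(-68 + 22\right)^{2} - 19659\right) = \left(4 \sqrt{102} + 21492\right) \left(\left(-46\right)^{2} - 19659\right) = \left(21492 + 4 \sqrt{102}\right) \left(2116 - 19659\right) = \left(21492 + 4 \sqrt{102}\right) \left(-17543\right) = -377034156 - 70172 \sqrt{102} \approx -3.7774 \cdot 10^{8}$)
$\sqrt{N{\left(6,151 \right)} + 11630} - I = \sqrt{83 \cdot 6 + 11630} - \left(-377034156 - 70172 \sqrt{102}\right) = \sqrt{498 + 11630} + \left(377034156 + 70172 \sqrt{102}\right) = \sqrt{12128} + \left(377034156 + 70172 \sqrt{102}\right) = 4 \sqrt{758} + \left(377034156 + 70172 \sqrt{102}\right) = 377034156 + 4 \sqrt{758} + 70172 \sqrt{102}$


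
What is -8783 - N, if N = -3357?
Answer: -5426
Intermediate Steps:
-8783 - N = -8783 - 1*(-3357) = -8783 + 3357 = -5426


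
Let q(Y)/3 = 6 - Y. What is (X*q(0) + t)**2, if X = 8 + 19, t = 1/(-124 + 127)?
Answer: 2128681/9 ≈ 2.3652e+5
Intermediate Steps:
q(Y) = 18 - 3*Y (q(Y) = 3*(6 - Y) = 18 - 3*Y)
t = 1/3 ≈ 0.33333
X = 27
(X*q(0) + t)**2 = (27*(18 - 3*0) + 1/3)**2 = (27*(18 + 0) + 1/3)**2 = (27*18 + 1/3)**2 = (486 + 1/3)**2 = (1459/3)**2 = 2128681/9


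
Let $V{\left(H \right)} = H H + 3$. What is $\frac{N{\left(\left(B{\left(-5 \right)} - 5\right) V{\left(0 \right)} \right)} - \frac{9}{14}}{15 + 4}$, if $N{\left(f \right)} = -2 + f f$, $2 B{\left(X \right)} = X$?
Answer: $\frac{14101}{532} \approx 26.506$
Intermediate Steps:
$V{\left(H \right)} = 3 + H^{2}$ ($V{\left(H \right)} = H^{2} + 3 = 3 + H^{2}$)
$B{\left(X \right)} = \frac{X}{2}$
$N{\left(f \right)} = -2 + f^{2}$
$\frac{N{\left(\left(B{\left(-5 \right)} - 5\right) V{\left(0 \right)} \right)} - \frac{9}{14}}{15 + 4} = \frac{\left(-2 + \left(\left(\frac{1}{2} \left(-5\right) - 5\right) \left(3 + 0^{2}\right)\right)^{2}\right) - \frac{9}{14}}{15 + 4} = \frac{\left(-2 + \left(\left(- \frac{5}{2} - 5\right) \left(3 + 0\right)\right)^{2}\right) - \frac{9}{14}}{19} = \left(\left(-2 + \left(\left(- \frac{15}{2}\right) 3\right)^{2}\right) - \frac{9}{14}\right) \frac{1}{19} = \left(\left(-2 + \left(- \frac{45}{2}\right)^{2}\right) - \frac{9}{14}\right) \frac{1}{19} = \left(\left(-2 + \frac{2025}{4}\right) - \frac{9}{14}\right) \frac{1}{19} = \left(\frac{2017}{4} - \frac{9}{14}\right) \frac{1}{19} = \frac{14101}{28} \cdot \frac{1}{19} = \frac{14101}{532}$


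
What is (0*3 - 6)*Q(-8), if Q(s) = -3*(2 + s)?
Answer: -108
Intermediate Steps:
Q(s) = -6 - 3*s
(0*3 - 6)*Q(-8) = (0*3 - 6)*(-6 - 3*(-8)) = (0 - 6)*(-6 + 24) = -6*18 = -108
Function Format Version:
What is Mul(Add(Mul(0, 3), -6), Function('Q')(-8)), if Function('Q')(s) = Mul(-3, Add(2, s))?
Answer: -108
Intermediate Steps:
Function('Q')(s) = Add(-6, Mul(-3, s))
Mul(Add(Mul(0, 3), -6), Function('Q')(-8)) = Mul(Add(Mul(0, 3), -6), Add(-6, Mul(-3, -8))) = Mul(Add(0, -6), Add(-6, 24)) = Mul(-6, 18) = -108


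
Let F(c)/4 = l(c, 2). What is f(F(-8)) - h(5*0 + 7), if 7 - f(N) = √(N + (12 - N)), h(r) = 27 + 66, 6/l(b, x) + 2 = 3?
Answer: -86 - 2*√3 ≈ -89.464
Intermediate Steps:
l(b, x) = 6 (l(b, x) = 6/(-2 + 3) = 6/1 = 6*1 = 6)
F(c) = 24 (F(c) = 4*6 = 24)
h(r) = 93
f(N) = 7 - 2*√3 (f(N) = 7 - √(N + (12 - N)) = 7 - √12 = 7 - 2*√3)
f(F(-8)) - h(5*0 + 7) = (7 - 2*√3) - 1*93 = (7 - 2*√3) - 93 = -86 - 2*√3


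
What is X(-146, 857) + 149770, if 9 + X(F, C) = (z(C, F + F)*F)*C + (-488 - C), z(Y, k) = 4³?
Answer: -7859392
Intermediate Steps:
z(Y, k) = 64
X(F, C) = -497 - C + 64*C*F (X(F, C) = -9 + ((64*F)*C + (-488 - C)) = -9 + (64*C*F + (-488 - C)) = -9 + (-488 - C + 64*C*F) = -497 - C + 64*C*F)
X(-146, 857) + 149770 = (-497 - 1*857 + 64*857*(-146)) + 149770 = (-497 - 857 - 8007808) + 149770 = -8009162 + 149770 = -7859392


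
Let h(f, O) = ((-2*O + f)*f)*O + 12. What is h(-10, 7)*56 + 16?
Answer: 94768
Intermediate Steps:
h(f, O) = 12 + O*f*(f - 2*O) (h(f, O) = ((f - 2*O)*f)*O + 12 = (f*(f - 2*O))*O + 12 = O*f*(f - 2*O) + 12 = 12 + O*f*(f - 2*O))
h(-10, 7)*56 + 16 = (12 + 7*(-10)² - 2*(-10)*7²)*56 + 16 = (12 + 7*100 - 2*(-10)*49)*56 + 16 = (12 + 700 + 980)*56 + 16 = 1692*56 + 16 = 94752 + 16 = 94768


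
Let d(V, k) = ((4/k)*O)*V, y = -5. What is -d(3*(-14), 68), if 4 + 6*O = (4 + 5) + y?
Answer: 0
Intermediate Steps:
O = 0 (O = -⅔ + ((4 + 5) - 5)/6 = -⅔ + (9 - 5)/6 = -⅔ + (⅙)*4 = -⅔ + ⅔ = 0)
d(V, k) = 0 (d(V, k) = ((4/k)*0)*V = 0*V = 0)
-d(3*(-14), 68) = -1*0 = 0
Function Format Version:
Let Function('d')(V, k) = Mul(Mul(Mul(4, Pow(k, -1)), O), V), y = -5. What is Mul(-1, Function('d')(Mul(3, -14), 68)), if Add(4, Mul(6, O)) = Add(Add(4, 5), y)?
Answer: 0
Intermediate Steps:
O = 0 (O = Add(Rational(-2, 3), Mul(Rational(1, 6), Add(Add(4, 5), -5))) = Add(Rational(-2, 3), Mul(Rational(1, 6), Add(9, -5))) = Add(Rational(-2, 3), Mul(Rational(1, 6), 4)) = Add(Rational(-2, 3), Rational(2, 3)) = 0)
Function('d')(V, k) = 0 (Function('d')(V, k) = Mul(Mul(Mul(4, Pow(k, -1)), 0), V) = Mul(0, V) = 0)
Mul(-1, Function('d')(Mul(3, -14), 68)) = Mul(-1, 0) = 0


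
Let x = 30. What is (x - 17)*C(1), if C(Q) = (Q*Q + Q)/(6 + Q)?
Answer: 26/7 ≈ 3.7143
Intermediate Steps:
C(Q) = (Q + Q²)/(6 + Q) (C(Q) = (Q² + Q)/(6 + Q) = (Q + Q²)/(6 + Q))
(x - 17)*C(1) = (30 - 17)*(1*(1 + 1)/(6 + 1)) = 13*(1*2/7) = 13*(1*(⅐)*2) = 13*(2/7) = 26/7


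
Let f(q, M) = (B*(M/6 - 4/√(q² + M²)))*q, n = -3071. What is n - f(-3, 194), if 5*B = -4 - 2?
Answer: -15937/5 + 72*√37645/188225 ≈ -3187.3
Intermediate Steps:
B = -6/5 (B = (-4 - 2)/5 = (⅕)*(-6) = -6/5 ≈ -1.2000)
f(q, M) = q*(-M/5 + 24/(5*√(M² + q²))) (f(q, M) = (-6*(M/6 - 4/√(q² + M²))/5)*q = (-6*(M*(⅙) - 4/√(M² + q²))/5)*q = (-6*(M/6 - 4/√(M² + q²))/5)*q = (-6*(-4/√(M² + q²) + M/6)/5)*q = (-M/5 + 24/(5*√(M² + q²)))*q = q*(-M/5 + 24/(5*√(M² + q²))))
n - f(-3, 194) = -3071 - (-⅕*194*(-3) + (24/5)*(-3)/√(194² + (-3)²)) = -3071 - (582/5 + (24/5)*(-3)/√(37636 + 9)) = -3071 - (582/5 + (24/5)*(-3)/√37645) = -3071 - (582/5 + (24/5)*(-3)*(√37645/37645)) = -3071 - (582/5 - 72*√37645/188225) = -3071 + (-582/5 + 72*√37645/188225) = -15937/5 + 72*√37645/188225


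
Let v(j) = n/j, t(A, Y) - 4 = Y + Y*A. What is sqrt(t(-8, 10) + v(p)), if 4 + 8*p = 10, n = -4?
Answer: I*sqrt(642)/3 ≈ 8.4459*I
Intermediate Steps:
t(A, Y) = 4 + Y + A*Y (t(A, Y) = 4 + (Y + Y*A) = 4 + (Y + A*Y) = 4 + Y + A*Y)
p = 3/4 (p = -1/2 + (1/8)*10 = -1/2 + 5/4 = 3/4 ≈ 0.75000)
v(j) = -4/j
sqrt(t(-8, 10) + v(p)) = sqrt((4 + 10 - 8*10) - 4/3/4) = sqrt((4 + 10 - 80) - 4*4/3) = sqrt(-66 - 16/3) = sqrt(-214/3) = I*sqrt(642)/3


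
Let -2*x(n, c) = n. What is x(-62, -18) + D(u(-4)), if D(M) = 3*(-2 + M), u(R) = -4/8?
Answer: 47/2 ≈ 23.500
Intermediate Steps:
x(n, c) = -n/2
u(R) = -1/2 (u(R) = -4*1/8 = -1/2)
D(M) = -6 + 3*M
x(-62, -18) + D(u(-4)) = -1/2*(-62) + (-6 + 3*(-1/2)) = 31 + (-6 - 3/2) = 31 - 15/2 = 47/2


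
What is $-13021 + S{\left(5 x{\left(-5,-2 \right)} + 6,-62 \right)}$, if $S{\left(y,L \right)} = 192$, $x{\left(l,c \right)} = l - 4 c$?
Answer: $-12829$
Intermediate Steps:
$-13021 + S{\left(5 x{\left(-5,-2 \right)} + 6,-62 \right)} = -13021 + 192 = -12829$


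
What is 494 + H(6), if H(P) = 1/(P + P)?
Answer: 5929/12 ≈ 494.08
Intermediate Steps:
H(P) = 1/(2*P)
494 + H(6) = 494 + (½)/6 = 494 + (½)*(⅙) = 494 + 1/12 = 5929/12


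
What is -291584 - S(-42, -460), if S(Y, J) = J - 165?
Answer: -290959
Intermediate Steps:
S(Y, J) = -165 + J
-291584 - S(-42, -460) = -291584 - (-165 - 460) = -291584 - 1*(-625) = -291584 + 625 = -290959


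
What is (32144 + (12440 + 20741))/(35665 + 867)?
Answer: 65325/36532 ≈ 1.7882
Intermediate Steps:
(32144 + (12440 + 20741))/(35665 + 867) = (32144 + 33181)/36532 = 65325*(1/36532) = 65325/36532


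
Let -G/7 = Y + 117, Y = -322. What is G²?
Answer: 2059225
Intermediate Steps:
G = 1435 (G = -7*(-322 + 117) = -7*(-205) = 1435)
G² = 1435² = 2059225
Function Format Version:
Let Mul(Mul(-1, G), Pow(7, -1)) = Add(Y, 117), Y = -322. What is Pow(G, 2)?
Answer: 2059225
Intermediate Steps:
G = 1435 (G = Mul(-7, Add(-322, 117)) = Mul(-7, -205) = 1435)
Pow(G, 2) = Pow(1435, 2) = 2059225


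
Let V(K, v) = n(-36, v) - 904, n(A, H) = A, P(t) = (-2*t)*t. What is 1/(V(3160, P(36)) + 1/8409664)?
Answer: -8409664/7905084159 ≈ -0.0010638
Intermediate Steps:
P(t) = -2*t²
V(K, v) = -940 (V(K, v) = -36 - 904 = -940)
1/(V(3160, P(36)) + 1/8409664) = 1/(-940 + 1/8409664) = 1/(-7905084159/8409664) = -8409664/7905084159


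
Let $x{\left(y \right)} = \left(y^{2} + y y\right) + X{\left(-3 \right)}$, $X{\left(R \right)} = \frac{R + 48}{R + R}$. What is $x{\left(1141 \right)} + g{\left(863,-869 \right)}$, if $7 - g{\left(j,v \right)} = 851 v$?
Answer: $\frac{6686561}{2} \approx 3.3433 \cdot 10^{6}$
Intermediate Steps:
$X{\left(R \right)} = \frac{48 + R}{2 R}$
$g{\left(j,v \right)} = 7 - 851 v$
$x{\left(y \right)} = - \frac{15}{2} + 2 y^{2}$ ($x{\left(y \right)} = \left(y^{2} + y y\right) + \frac{48 - 3}{2 \left(-3\right)} = \left(y^{2} + y^{2}\right) + \frac{1}{2} \left(- \frac{1}{3}\right) 45 = 2 y^{2} - \frac{15}{2} = - \frac{15}{2} + 2 y^{2}$)
$x{\left(1141 \right)} + g{\left(863,-869 \right)} = \left(- \frac{15}{2} + 2 \cdot 1141^{2}\right) + \left(7 - -739519\right) = \left(- \frac{15}{2} + 2 \cdot 1301881\right) + \left(7 + 739519\right) = \left(- \frac{15}{2} + 2603762\right) + 739526 = \frac{5207509}{2} + 739526 = \frac{6686561}{2}$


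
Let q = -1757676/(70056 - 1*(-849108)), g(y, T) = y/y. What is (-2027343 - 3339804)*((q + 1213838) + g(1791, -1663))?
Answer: -499017359106543270/76597 ≈ -6.5148e+12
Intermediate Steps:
g(y, T) = 1
q = -146473/76597 (q = -1757676/(70056 + 849108) = -1757676/919164 = -1757676*1/919164 = -146473/76597 ≈ -1.9123)
(-2027343 - 3339804)*((q + 1213838) + g(1791, -1663)) = (-2027343 - 3339804)*((-146473/76597 + 1213838) + 1) = -5367147*(92976202813/76597 + 1) = -5367147*92976279410/76597 = -499017359106543270/76597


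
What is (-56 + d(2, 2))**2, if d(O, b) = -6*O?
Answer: 4624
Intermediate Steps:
(-56 + d(2, 2))**2 = (-56 - 6*2)**2 = (-56 - 12)**2 = (-68)**2 = 4624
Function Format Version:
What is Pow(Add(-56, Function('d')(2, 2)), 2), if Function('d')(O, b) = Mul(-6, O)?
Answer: 4624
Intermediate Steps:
Pow(Add(-56, Function('d')(2, 2)), 2) = Pow(Add(-56, Mul(-6, 2)), 2) = Pow(Add(-56, -12), 2) = Pow(-68, 2) = 4624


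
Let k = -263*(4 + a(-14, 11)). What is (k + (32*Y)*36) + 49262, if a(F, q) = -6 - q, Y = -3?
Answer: 49225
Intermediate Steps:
k = 3419 (k = -263*(4 + (-6 - 1*11)) = -263*(4 + (-6 - 11)) = -263*(4 - 17) = -263*(-13) = 3419)
(k + (32*Y)*36) + 49262 = (3419 + (32*(-3))*36) + 49262 = (3419 - 96*36) + 49262 = (3419 - 3456) + 49262 = -37 + 49262 = 49225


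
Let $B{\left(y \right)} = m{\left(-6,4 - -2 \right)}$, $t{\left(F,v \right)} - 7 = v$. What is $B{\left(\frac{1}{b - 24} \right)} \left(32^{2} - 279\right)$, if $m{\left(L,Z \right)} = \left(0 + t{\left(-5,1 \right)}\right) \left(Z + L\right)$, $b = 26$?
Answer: $0$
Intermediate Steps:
$t{\left(F,v \right)} = 7 + v$
$m{\left(L,Z \right)} = 8 L + 8 Z$ ($m{\left(L,Z \right)} = \left(0 + \left(7 + 1\right)\right) \left(Z + L\right) = \left(0 + 8\right) \left(L + Z\right) = 8 \left(L + Z\right) = 8 L + 8 Z$)
$B{\left(y \right)} = 0$ ($B{\left(y \right)} = 8 \left(-6\right) + 8 \left(4 - -2\right) = -48 + 8 \left(4 + 2\right) = -48 + 8 \cdot 6 = -48 + 48 = 0$)
$B{\left(\frac{1}{b - 24} \right)} \left(32^{2} - 279\right) = 0 \left(32^{2} - 279\right) = 0 \left(1024 - 279\right) = 0 \cdot 745 = 0$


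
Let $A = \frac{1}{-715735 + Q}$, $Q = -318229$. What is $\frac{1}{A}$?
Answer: $-1033964$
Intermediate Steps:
$A = - \frac{1}{1033964}$ ($A = \frac{1}{-715735 - 318229} = \frac{1}{-1033964} = - \frac{1}{1033964} \approx -9.6715 \cdot 10^{-7}$)
$\frac{1}{A} = \frac{1}{- \frac{1}{1033964}} = -1033964$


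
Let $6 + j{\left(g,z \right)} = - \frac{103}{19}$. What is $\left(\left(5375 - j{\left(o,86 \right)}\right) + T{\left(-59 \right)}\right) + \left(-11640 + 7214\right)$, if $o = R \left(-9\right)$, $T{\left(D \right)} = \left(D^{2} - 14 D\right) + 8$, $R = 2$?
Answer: $\frac{100233}{19} \approx 5275.4$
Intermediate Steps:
$T{\left(D \right)} = 8 + D^{2} - 14 D$
$o = -18$ ($o = 2 \left(-9\right) = -18$)
$j{\left(g,z \right)} = - \frac{217}{19}$ ($j{\left(g,z \right)} = -6 - \frac{103}{19} = - \frac{217}{19}$)
$\left(\left(5375 - j{\left(o,86 \right)}\right) + T{\left(-59 \right)}\right) + \left(-11640 + 7214\right) = \left(\left(5375 - - \frac{217}{19}\right) + \left(8 + \left(-59\right)^{2} - -826\right)\right) + \left(-11640 + 7214\right) = \left(\left(5375 + \frac{217}{19}\right) + \left(8 + 3481 + 826\right)\right) - 4426 = \left(\frac{102342}{19} + 4315\right) - 4426 = \frac{184327}{19} - 4426 = \frac{100233}{19}$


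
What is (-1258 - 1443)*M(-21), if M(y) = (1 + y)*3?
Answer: 162060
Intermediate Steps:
M(y) = 3 + 3*y
(-1258 - 1443)*M(-21) = (-1258 - 1443)*(3 + 3*(-21)) = -2701*(3 - 63) = -2701*(-60) = 162060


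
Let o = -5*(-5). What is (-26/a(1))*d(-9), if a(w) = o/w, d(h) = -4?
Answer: 104/25 ≈ 4.1600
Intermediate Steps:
o = 25
a(w) = 25/w
(-26/a(1))*d(-9) = -26/(25/1)*(-4) = -26/(25*1)*(-4) = -26/25*(-4) = 104/25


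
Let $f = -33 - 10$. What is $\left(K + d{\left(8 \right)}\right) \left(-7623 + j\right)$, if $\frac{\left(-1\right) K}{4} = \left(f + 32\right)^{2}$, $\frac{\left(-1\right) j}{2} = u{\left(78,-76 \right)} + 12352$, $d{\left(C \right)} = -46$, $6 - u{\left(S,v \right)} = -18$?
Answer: $17158750$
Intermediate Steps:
$u{\left(S,v \right)} = 24$ ($u{\left(S,v \right)} = 6 - -18 = 6 + 18 = 24$)
$f = -43$
$j = -24752$ ($j = - 2 \left(24 + 12352\right) = \left(-2\right) 12376 = -24752$)
$K = -484$ ($K = - 4 \left(-43 + 32\right)^{2} = - 4 \left(-11\right)^{2} = \left(-4\right) 121 = -484$)
$\left(K + d{\left(8 \right)}\right) \left(-7623 + j\right) = \left(-484 - 46\right) \left(-7623 - 24752\right) = \left(-530\right) \left(-32375\right) = 17158750$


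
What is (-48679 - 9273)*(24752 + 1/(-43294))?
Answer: -31051060808912/21647 ≈ -1.4344e+9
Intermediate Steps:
(-48679 - 9273)*(24752 + 1/(-43294)) = -57952*(24752 - 1/43294) = -57952*1071613087/43294 = -31051060808912/21647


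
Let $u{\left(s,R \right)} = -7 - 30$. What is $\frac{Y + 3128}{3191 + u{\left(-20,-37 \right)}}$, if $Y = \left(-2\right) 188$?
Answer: $\frac{1376}{1577} \approx 0.87254$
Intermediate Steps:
$Y = -376$
$u{\left(s,R \right)} = -37$
$\frac{Y + 3128}{3191 + u{\left(-20,-37 \right)}} = \frac{-376 + 3128}{3191 - 37} = \frac{2752}{3154} = 2752 \cdot \frac{1}{3154} = \frac{1376}{1577}$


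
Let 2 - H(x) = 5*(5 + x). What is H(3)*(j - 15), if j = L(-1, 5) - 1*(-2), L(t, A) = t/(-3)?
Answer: 1444/3 ≈ 481.33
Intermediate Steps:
H(x) = -23 - 5*x (H(x) = 2 - 5*(5 + x) = 2 - (25 + 5*x) = 2 + (-25 - 5*x) = -23 - 5*x)
L(t, A) = -t/3 (L(t, A) = t*(-⅓) = -t/3)
j = 7/3 (j = -⅓*(-1) - 1*(-2) = ⅓ + 2 = 7/3 ≈ 2.3333)
H(3)*(j - 15) = (-23 - 5*3)*(7/3 - 15) = (-23 - 15)*(-38/3) = -38*(-38/3) = 1444/3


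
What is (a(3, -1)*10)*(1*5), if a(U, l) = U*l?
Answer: -150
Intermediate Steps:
(a(3, -1)*10)*(1*5) = ((3*(-1))*10)*(1*5) = -3*10*5 = -30*5 = -150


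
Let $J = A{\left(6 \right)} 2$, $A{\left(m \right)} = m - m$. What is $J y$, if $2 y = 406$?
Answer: $0$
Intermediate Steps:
$y = 203$ ($y = \frac{1}{2} \cdot 406 = 203$)
$A{\left(m \right)} = 0$
$J = 0$ ($J = 0 \cdot 2 = 0$)
$J y = 0 \cdot 203 = 0$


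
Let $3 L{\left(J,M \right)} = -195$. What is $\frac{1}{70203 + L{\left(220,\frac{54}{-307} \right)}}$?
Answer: $\frac{1}{70138} \approx 1.4258 \cdot 10^{-5}$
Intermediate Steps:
$L{\left(J,M \right)} = -65$ ($L{\left(J,M \right)} = \frac{1}{3} \left(-195\right) = -65$)
$\frac{1}{70203 + L{\left(220,\frac{54}{-307} \right)}} = \frac{1}{70203 - 65} = \frac{1}{70138}$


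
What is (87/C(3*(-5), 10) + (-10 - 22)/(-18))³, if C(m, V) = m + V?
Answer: -347428927/91125 ≈ -3812.7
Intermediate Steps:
C(m, V) = V + m
(87/C(3*(-5), 10) + (-10 - 22)/(-18))³ = (87/(10 + 3*(-5)) + (-10 - 22)/(-18))³ = (87/(10 - 15) - 32*(-1/18))³ = (87/(-5) + 16/9)³ = (87*(-⅕) + 16/9)³ = (-87/5 + 16/9)³ = (-703/45)³ = -347428927/91125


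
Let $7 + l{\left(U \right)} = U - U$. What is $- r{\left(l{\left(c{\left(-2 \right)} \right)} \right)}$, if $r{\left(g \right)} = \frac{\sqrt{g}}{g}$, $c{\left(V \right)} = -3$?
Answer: $\frac{i \sqrt{7}}{7} \approx 0.37796 i$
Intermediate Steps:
$l{\left(U \right)} = -7$ ($l{\left(U \right)} = -7 + \left(U - U\right) = -7 + 0 = -7$)
$r{\left(g \right)} = \frac{1}{\sqrt{g}}$
$- r{\left(l{\left(c{\left(-2 \right)} \right)} \right)} = - \frac{1}{i \sqrt{7}} = - \frac{\left(-1\right) i \sqrt{7}}{7} = \frac{i \sqrt{7}}{7}$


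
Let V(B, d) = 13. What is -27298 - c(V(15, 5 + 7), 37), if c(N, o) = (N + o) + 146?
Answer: -27494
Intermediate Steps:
c(N, o) = 146 + N + o
-27298 - c(V(15, 5 + 7), 37) = -27298 - (146 + 13 + 37) = -27298 - 1*196 = -27298 - 196 = -27494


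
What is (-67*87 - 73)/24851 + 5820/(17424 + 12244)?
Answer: -7616929/184319867 ≈ -0.041324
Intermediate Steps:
(-67*87 - 73)/24851 + 5820/(17424 + 12244) = (-5829 - 73)*(1/24851) + 5820/29668 = -5902*1/24851 + 5820*(1/29668) = -5902/24851 + 1455/7417 = -7616929/184319867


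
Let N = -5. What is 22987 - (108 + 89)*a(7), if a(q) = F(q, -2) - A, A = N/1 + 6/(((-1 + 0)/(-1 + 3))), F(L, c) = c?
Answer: 20032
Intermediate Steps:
A = -17 (A = -5/1 + 6/(((-1 + 0)/(-1 + 3))) = -5*1 + 6/((-1/2)) = -5 + 6/((-1*½)) = -5 + 6/(-½) = -5 + 6*(-2) = -5 - 12 = -17)
a(q) = 15 (a(q) = -2 - 1*(-17) = -2 + 17 = 15)
22987 - (108 + 89)*a(7) = 22987 - (108 + 89)*15 = 22987 - 197*15 = 22987 - 1*2955 = 22987 - 2955 = 20032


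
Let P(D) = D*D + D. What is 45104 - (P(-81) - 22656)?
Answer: 61280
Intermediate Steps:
P(D) = D + D**2 (P(D) = D**2 + D = D + D**2)
45104 - (P(-81) - 22656) = 45104 - (-81*(1 - 81) - 22656) = 45104 - (-81*(-80) - 22656) = 45104 - (6480 - 22656) = 45104 - 1*(-16176) = 45104 + 16176 = 61280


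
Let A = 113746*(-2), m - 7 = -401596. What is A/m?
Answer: 227492/401589 ≈ 0.56648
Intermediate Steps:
m = -401589 (m = 7 - 401596 = -401589)
A = -227492
A/m = -227492/(-401589) = -227492*(-1/401589) = 227492/401589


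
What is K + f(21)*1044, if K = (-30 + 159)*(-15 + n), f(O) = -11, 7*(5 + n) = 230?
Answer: -68778/7 ≈ -9825.4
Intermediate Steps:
n = 195/7 (n = -5 + (1/7)*230 = -5 + 230/7 = 195/7 ≈ 27.857)
K = 11610/7 (K = (-30 + 159)*(-15 + 195/7) = 129*(90/7) = 11610/7 ≈ 1658.6)
K + f(21)*1044 = 11610/7 - 11*1044 = 11610/7 - 11484 = -68778/7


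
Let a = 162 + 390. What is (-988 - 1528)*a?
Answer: -1388832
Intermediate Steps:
a = 552
(-988 - 1528)*a = (-988 - 1528)*552 = -2516*552 = -1388832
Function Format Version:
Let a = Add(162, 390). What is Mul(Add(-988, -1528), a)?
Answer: -1388832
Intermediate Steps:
a = 552
Mul(Add(-988, -1528), a) = Mul(Add(-988, -1528), 552) = Mul(-2516, 552) = -1388832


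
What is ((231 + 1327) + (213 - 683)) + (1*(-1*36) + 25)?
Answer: 1077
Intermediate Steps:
((231 + 1327) + (213 - 683)) + (1*(-1*36) + 25) = (1558 - 470) + (1*(-36) + 25) = 1088 + (-36 + 25) = 1088 - 11 = 1077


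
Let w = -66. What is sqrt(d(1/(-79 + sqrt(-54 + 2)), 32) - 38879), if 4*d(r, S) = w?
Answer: I*sqrt(155582)/2 ≈ 197.22*I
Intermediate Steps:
d(r, S) = -33/2 (d(r, S) = (1/4)*(-66) = -33/2)
sqrt(d(1/(-79 + sqrt(-54 + 2)), 32) - 38879) = sqrt(-33/2 - 38879) = sqrt(-77791/2) = I*sqrt(155582)/2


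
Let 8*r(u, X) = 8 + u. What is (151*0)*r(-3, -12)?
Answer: 0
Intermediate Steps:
r(u, X) = 1 + u/8 (r(u, X) = (8 + u)/8 = 1 + u/8)
(151*0)*r(-3, -12) = (151*0)*(1 + (⅛)*(-3)) = 0*(1 - 3/8) = 0*(5/8) = 0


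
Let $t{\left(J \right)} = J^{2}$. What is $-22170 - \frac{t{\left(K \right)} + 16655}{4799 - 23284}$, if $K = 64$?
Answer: $- \frac{409791699}{18485} \approx -22169.0$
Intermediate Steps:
$-22170 - \frac{t{\left(K \right)} + 16655}{4799 - 23284} = -22170 - \frac{64^{2} + 16655}{4799 - 23284} = -22170 - \frac{4096 + 16655}{-18485} = -22170 - 20751 \left(- \frac{1}{18485}\right) = -22170 - - \frac{20751}{18485} = -22170 + \frac{20751}{18485} = - \frac{409791699}{18485}$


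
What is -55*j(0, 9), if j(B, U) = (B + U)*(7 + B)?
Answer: -3465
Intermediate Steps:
j(B, U) = (7 + B)*(B + U)
-55*j(0, 9) = -55*(0² + 7*0 + 7*9 + 0*9) = -55*(0 + 0 + 63 + 0) = -55*63 = -3465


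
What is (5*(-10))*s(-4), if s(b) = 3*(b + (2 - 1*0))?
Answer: 300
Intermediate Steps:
s(b) = 6 + 3*b (s(b) = 3*(b + (2 + 0)) = 3*(b + 2) = 3*(2 + b) = 6 + 3*b)
(5*(-10))*s(-4) = (5*(-10))*(6 + 3*(-4)) = -50*(6 - 12) = -50*(-6) = 300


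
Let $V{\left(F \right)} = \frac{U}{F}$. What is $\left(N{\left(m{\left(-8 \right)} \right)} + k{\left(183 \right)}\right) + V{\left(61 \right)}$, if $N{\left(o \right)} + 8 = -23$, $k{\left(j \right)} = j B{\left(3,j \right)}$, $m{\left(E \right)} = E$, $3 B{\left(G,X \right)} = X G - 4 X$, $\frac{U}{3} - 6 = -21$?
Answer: $- \frac{682879}{61} \approx -11195.0$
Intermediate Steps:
$U = -45$ ($U = 18 + 3 \left(-21\right) = 18 - 63 = -45$)
$B{\left(G,X \right)} = - \frac{4 X}{3} + \frac{G X}{3}$ ($B{\left(G,X \right)} = \frac{X G - 4 X}{3} = \frac{G X - 4 X}{3} = \frac{- 4 X + G X}{3} = - \frac{4 X}{3} + \frac{G X}{3}$)
$V{\left(F \right)} = - \frac{45}{F}$
$k{\left(j \right)} = - \frac{j^{2}}{3}$ ($k{\left(j \right)} = j \frac{j \left(-4 + 3\right)}{3} = j \frac{1}{3} j \left(-1\right) = j \left(- \frac{j}{3}\right) = - \frac{j^{2}}{3}$)
$N{\left(o \right)} = -31$ ($N{\left(o \right)} = -8 - 23 = -31$)
$\left(N{\left(m{\left(-8 \right)} \right)} + k{\left(183 \right)}\right) + V{\left(61 \right)} = \left(-31 - \frac{183^{2}}{3}\right) - \frac{45}{61} = \left(-31 - 11163\right) - \frac{45}{61} = -11194 - \frac{45}{61} = - \frac{682879}{61}$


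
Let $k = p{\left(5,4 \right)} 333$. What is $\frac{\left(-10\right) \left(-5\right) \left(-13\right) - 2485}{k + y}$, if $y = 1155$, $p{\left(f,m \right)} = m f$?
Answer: $- \frac{209}{521} \approx -0.40115$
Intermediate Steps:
$p{\left(f,m \right)} = f m$
$k = 6660$ ($k = 5 \cdot 4 \cdot 333 = 20 \cdot 333 = 6660$)
$\frac{\left(-10\right) \left(-5\right) \left(-13\right) - 2485}{k + y} = \frac{\left(-10\right) \left(-5\right) \left(-13\right) - 2485}{6660 + 1155} = \frac{50 \left(-13\right) - 2485}{7815} = \left(-650 - 2485\right) \frac{1}{7815} = \left(-3135\right) \frac{1}{7815} = - \frac{209}{521}$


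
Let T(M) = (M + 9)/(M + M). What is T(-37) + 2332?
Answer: 86298/37 ≈ 2332.4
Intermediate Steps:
T(M) = (9 + M)/(2*M) (T(M) = (9 + M)/((2*M)) = (9 + M)*(1/(2*M)) = (9 + M)/(2*M))
T(-37) + 2332 = (½)*(9 - 37)/(-37) + 2332 = (½)*(-1/37)*(-28) + 2332 = 14/37 + 2332 = 86298/37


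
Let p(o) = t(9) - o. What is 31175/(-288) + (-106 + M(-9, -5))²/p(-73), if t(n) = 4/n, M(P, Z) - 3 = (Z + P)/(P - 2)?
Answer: 752193637/23034528 ≈ 32.655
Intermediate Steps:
M(P, Z) = 3 + (P + Z)/(-2 + P) (M(P, Z) = 3 + (Z + P)/(P - 2) = 3 + (P + Z)/(-2 + P))
p(o) = 4/9 - o
31175/(-288) + (-106 + M(-9, -5))²/p(-73) = 31175/(-288) + (-106 + (-6 - 5 + 4*(-9))/(-2 - 9))²/(4/9 - 1*(-73)) = 31175*(-1/288) + (-106 + (-6 - 5 - 36)/(-11))²/(4/9 + 73) = -31175/288 + (-106 - 1/11*(-47))²/(661/9) = -31175/288 + (-106 + 47/11)²*(9/661) = -31175/288 + (-1119/11)²*(9/661) = -31175/288 + (1252161/121)*(9/661) = -31175/288 + 11269449/79981 = 752193637/23034528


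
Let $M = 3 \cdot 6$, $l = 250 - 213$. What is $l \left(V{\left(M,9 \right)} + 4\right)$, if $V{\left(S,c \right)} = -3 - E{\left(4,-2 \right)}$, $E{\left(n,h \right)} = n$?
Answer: $-111$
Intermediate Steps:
$l = 37$
$M = 18$
$V{\left(S,c \right)} = -7$ ($V{\left(S,c \right)} = -3 - 4 = -7$)
$l \left(V{\left(M,9 \right)} + 4\right) = 37 \left(-7 + 4\right) = 37 \left(-3\right) = -111$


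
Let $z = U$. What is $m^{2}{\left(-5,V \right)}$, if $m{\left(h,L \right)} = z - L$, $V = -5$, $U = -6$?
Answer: $1$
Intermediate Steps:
$z = -6$
$m{\left(h,L \right)} = -6 - L$
$m^{2}{\left(-5,V \right)} = \left(-6 - -5\right)^{2} = \left(-6 + 5\right)^{2} = \left(-1\right)^{2} = 1$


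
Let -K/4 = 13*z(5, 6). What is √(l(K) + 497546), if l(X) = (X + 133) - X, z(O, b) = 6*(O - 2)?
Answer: √497679 ≈ 705.46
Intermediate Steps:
z(O, b) = -12 + 6*O (z(O, b) = 6*(-2 + O) = -12 + 6*O)
K = -936 (K = -52*(-12 + 6*5) = -52*(-12 + 30) = -52*18 = -4*234 = -936)
l(X) = 133 (l(X) = (133 + X) - X = 133)
√(l(K) + 497546) = √(133 + 497546) = √497679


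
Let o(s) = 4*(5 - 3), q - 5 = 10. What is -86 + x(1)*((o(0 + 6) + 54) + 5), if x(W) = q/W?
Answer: 919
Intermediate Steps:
q = 15 (q = 5 + 10 = 15)
x(W) = 15/W
o(s) = 8 (o(s) = 4*2 = 8)
-86 + x(1)*((o(0 + 6) + 54) + 5) = -86 + (15/1)*((8 + 54) + 5) = -86 + (15*1)*(62 + 5) = -86 + 15*67 = -86 + 1005 = 919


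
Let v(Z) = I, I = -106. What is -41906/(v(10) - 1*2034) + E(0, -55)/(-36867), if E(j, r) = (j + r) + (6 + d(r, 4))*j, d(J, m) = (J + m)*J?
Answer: 772533101/39447690 ≈ 19.584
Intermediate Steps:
d(J, m) = J*(J + m)
E(j, r) = j + r + j*(6 + r*(4 + r)) (E(j, r) = (j + r) + (6 + r*(r + 4))*j = (j + r) + (6 + r*(4 + r))*j = (j + r) + j*(6 + r*(4 + r)) = j + r + j*(6 + r*(4 + r)))
v(Z) = -106
-41906/(v(10) - 1*2034) + E(0, -55)/(-36867) = -41906/(-106 - 1*2034) + (-55 + 7*0 + 0*(-55)*(4 - 55))/(-36867) = -41906/(-106 - 2034) + (-55 + 0 + 0*(-55)*(-51))*(-1/36867) = -41906/(-2140) + (-55 + 0 + 0)*(-1/36867) = -41906*(-1/2140) - 55*(-1/36867) = 20953/1070 + 55/36867 = 772533101/39447690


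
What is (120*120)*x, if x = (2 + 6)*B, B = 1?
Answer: 115200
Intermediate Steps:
x = 8 (x = (2 + 6)*1 = 8*1 = 8)
(120*120)*x = (120*120)*8 = 14400*8 = 115200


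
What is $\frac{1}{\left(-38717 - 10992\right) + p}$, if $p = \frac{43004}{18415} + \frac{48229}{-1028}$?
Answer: $- \frac{18930620}{941866118503} \approx -2.0099 \cdot 10^{-5}$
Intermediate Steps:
$p = - \frac{843928923}{18930620}$ ($p = 43004 \cdot \frac{1}{18415} + 48229 \left(- \frac{1}{1028}\right) = \frac{43004}{18415} - \frac{48229}{1028} = - \frac{843928923}{18930620} \approx -44.58$)
$\frac{1}{\left(-38717 - 10992\right) + p} = \frac{1}{\left(-38717 - 10992\right) - \frac{843928923}{18930620}} = \frac{1}{-49709 - \frac{843928923}{18930620}} = \frac{1}{- \frac{941866118503}{18930620}} = - \frac{18930620}{941866118503}$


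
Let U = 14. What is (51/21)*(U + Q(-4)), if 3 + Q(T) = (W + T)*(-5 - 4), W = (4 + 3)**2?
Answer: -6698/7 ≈ -956.86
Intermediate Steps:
W = 49 (W = 7**2 = 49)
Q(T) = -444 - 9*T (Q(T) = -3 + (49 + T)*(-5 - 4) = -3 + (49 + T)*(-9) = -3 + (-441 - 9*T) = -444 - 9*T)
(51/21)*(U + Q(-4)) = (51/21)*(14 + (-444 - 9*(-4))) = (51*(1/21))*(14 + (-444 + 36)) = 17*(14 - 408)/7 = (17/7)*(-394) = -6698/7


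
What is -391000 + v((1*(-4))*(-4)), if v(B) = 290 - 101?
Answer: -390811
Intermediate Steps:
v(B) = 189
-391000 + v((1*(-4))*(-4)) = -391000 + 189 = -390811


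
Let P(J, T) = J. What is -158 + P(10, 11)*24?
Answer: 82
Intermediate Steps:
-158 + P(10, 11)*24 = -158 + 10*24 = -158 + 240 = 82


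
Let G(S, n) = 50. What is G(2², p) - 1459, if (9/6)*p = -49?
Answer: -1409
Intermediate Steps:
p = -98/3 (p = (⅔)*(-49) = -98/3 ≈ -32.667)
G(2², p) - 1459 = 50 - 1459 = -1409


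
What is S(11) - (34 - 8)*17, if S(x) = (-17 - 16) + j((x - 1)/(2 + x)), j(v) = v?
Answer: -6165/13 ≈ -474.23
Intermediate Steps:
S(x) = -33 + (-1 + x)/(2 + x) (S(x) = (-17 - 16) + (x - 1)/(2 + x) = -33 + (-1 + x)/(2 + x))
S(11) - (34 - 8)*17 = (-67 - 32*11)/(2 + 11) - (34 - 8)*17 = (-67 - 352)/13 - 26*17 = (1/13)*(-419) - 1*442 = -419/13 - 442 = -6165/13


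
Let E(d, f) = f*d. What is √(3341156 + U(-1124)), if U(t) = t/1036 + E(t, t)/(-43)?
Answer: √410768509177985/11137 ≈ 1819.8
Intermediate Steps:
E(d, f) = d*f
U(t) = -t²/43 + t/1036 (U(t) = t/1036 + (t*t)/(-43) = t*(1/1036) + t²*(-1/43) = t/1036 - t²/43 = -t²/43 + t/1036)
√(3341156 + U(-1124)) = √(3341156 + (1/44548)*(-1124)*(43 - 1036*(-1124))) = √(3341156 + (1/44548)*(-1124)*(43 + 1164464)) = √(3341156 + (1/44548)*(-1124)*1164507) = √(3341156 - 327226467/11137) = √(36883227905/11137) = √410768509177985/11137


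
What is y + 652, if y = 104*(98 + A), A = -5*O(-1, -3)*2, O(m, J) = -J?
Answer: 7724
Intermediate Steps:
A = -30 (A = -(-5)*(-3)*2 = -5*3*2 = -15*2 = -30)
y = 7072 (y = 104*(98 - 30) = 104*68 = 7072)
y + 652 = 7072 + 652 = 7724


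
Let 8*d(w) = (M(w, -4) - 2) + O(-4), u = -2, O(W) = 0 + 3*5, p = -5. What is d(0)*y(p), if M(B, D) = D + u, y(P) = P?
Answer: -35/8 ≈ -4.3750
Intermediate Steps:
O(W) = 15 (O(W) = 0 + 15 = 15)
M(B, D) = -2 + D (M(B, D) = D - 2 = -2 + D)
d(w) = 7/8 (d(w) = (((-2 - 4) - 2) + 15)/8 = ((-6 - 2) + 15)/8 = (-8 + 15)/8 = (⅛)*7 = 7/8)
d(0)*y(p) = (7/8)*(-5) = -35/8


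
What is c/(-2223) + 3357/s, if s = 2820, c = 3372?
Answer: -227381/696540 ≈ -0.32644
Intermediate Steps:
c/(-2223) + 3357/s = 3372/(-2223) + 3357/2820 = 3372*(-1/2223) + 3357*(1/2820) = -1124/741 + 1119/940 = -227381/696540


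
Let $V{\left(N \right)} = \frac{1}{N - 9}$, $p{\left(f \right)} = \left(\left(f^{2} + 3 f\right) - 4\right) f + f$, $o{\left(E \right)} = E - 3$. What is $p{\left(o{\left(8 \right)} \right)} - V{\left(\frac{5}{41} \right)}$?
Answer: $\frac{67381}{364} \approx 185.11$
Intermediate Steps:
$o{\left(E \right)} = -3 + E$
$p{\left(f \right)} = f + f \left(-4 + f^{2} + 3 f\right)$ ($p{\left(f \right)} = \left(-4 + f^{2} + 3 f\right) f + f = f \left(-4 + f^{2} + 3 f\right) + f = f + f \left(-4 + f^{2} + 3 f\right)$)
$V{\left(N \right)} = \frac{1}{-9 + N}$
$p{\left(o{\left(8 \right)} \right)} - V{\left(\frac{5}{41} \right)} = \left(-3 + 8\right) \left(-3 + \left(-3 + 8\right)^{2} + 3 \left(-3 + 8\right)\right) - \frac{1}{-9 + \frac{5}{41}} = 5 \left(-3 + 5^{2} + 3 \cdot 5\right) - \frac{1}{-9 + 5 \cdot \frac{1}{41}} = 5 \left(-3 + 25 + 15\right) - \frac{1}{-9 + \frac{5}{41}} = 5 \cdot 37 - \frac{1}{- \frac{364}{41}} = 185 - - \frac{41}{364} = 185 + \frac{41}{364} = \frac{67381}{364}$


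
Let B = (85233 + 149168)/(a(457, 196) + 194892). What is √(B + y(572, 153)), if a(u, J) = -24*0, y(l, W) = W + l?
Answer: √6895819834023/97446 ≈ 26.948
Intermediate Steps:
a(u, J) = 0
B = 234401/194892 (B = (85233 + 149168)/(0 + 194892) = 234401/194892 ≈ 1.2027)
√(B + y(572, 153)) = √(234401/194892 + (153 + 572)) = √(234401/194892 + 725) = √(141531101/194892) = √6895819834023/97446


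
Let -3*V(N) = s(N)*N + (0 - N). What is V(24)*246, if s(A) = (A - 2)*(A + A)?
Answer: -2076240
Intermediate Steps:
s(A) = 2*A*(-2 + A) (s(A) = (-2 + A)*(2*A) = 2*A*(-2 + A))
V(N) = N/3 - 2*N²*(-2 + N)/3 (V(N) = -((2*N*(-2 + N))*N + (0 - N))/3 = -(2*N²*(-2 + N) - N)/3 = -(-N + 2*N²*(-2 + N))/3 = N/3 - 2*N²*(-2 + N)/3)
V(24)*246 = -⅓*24*(-1 + 2*24*(-2 + 24))*246 = -⅓*24*(-1 + 2*24*22)*246 = -⅓*24*(-1 + 1056)*246 = -⅓*24*1055*246 = -8440*246 = -2076240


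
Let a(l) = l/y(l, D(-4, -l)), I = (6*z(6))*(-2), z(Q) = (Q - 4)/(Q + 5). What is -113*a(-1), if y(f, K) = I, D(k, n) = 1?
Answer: -1243/24 ≈ -51.792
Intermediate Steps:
z(Q) = (-4 + Q)/(5 + Q)
I = -24/11 (I = (6*((-4 + 6)/(5 + 6)))*(-2) = (6*(2/11))*(-2) = (12/11)*(-2) = -24/11 ≈ -2.1818)
y(f, K) = -24/11
a(l) = -11*l/24 (a(l) = l/(-24/11) = l*(-11/24) = -11*l/24)
-113*a(-1) = -(-1243)*(-1)/24 = -113*11/24 = -1243/24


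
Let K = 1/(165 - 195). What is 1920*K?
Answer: -64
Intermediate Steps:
K = -1/30 (K = 1/(-30) = -1/30 ≈ -0.033333)
1920*K = 1920*(-1/30) = -64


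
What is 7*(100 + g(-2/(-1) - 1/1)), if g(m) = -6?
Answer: 658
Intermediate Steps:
7*(100 + g(-2/(-1) - 1/1)) = 7*(100 - 6) = 7*94 = 658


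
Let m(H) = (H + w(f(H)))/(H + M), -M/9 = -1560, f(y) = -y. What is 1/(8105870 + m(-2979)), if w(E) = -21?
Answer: 3687/29886341690 ≈ 1.2337e-7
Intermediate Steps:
M = 14040 (M = -9*(-1560) = 14040)
m(H) = (-21 + H)/(14040 + H) (m(H) = (H - 21)/(H + 14040) = (-21 + H)/(14040 + H))
1/(8105870 + m(-2979)) = 1/(8105870 + (-21 - 2979)/(14040 - 2979)) = 1/(8105870 - 3000/11061) = 1/(8105870 + (1/11061)*(-3000)) = 1/(8105870 - 1000/3687) = 1/(29886341690/3687) = 3687/29886341690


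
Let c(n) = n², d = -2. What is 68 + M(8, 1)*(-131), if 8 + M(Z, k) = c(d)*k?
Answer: 592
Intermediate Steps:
M(Z, k) = -8 + 4*k (M(Z, k) = -8 + (-2)²*k = -8 + 4*k)
68 + M(8, 1)*(-131) = 68 + (-8 + 4*1)*(-131) = 68 + (-8 + 4)*(-131) = 68 - 4*(-131) = 68 + 524 = 592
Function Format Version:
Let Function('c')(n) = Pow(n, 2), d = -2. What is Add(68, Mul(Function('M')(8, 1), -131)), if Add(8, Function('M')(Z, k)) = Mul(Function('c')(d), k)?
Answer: 592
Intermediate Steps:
Function('M')(Z, k) = Add(-8, Mul(4, k)) (Function('M')(Z, k) = Add(-8, Mul(Pow(-2, 2), k)) = Add(-8, Mul(4, k)))
Add(68, Mul(Function('M')(8, 1), -131)) = Add(68, Mul(Add(-8, Mul(4, 1)), -131)) = Add(68, Mul(Add(-8, 4), -131)) = Add(68, Mul(-4, -131)) = Add(68, 524) = 592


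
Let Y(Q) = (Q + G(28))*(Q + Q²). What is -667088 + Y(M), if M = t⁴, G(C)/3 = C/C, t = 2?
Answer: -661920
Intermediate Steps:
G(C) = 3 (G(C) = 3*(C/C) = 3*1 = 3)
M = 16 (M = 2⁴ = 16)
Y(Q) = (3 + Q)*(Q + Q²) (Y(Q) = (Q + 3)*(Q + Q²) = (3 + Q)*(Q + Q²))
-667088 + Y(M) = -667088 + 16*(3 + 16² + 4*16) = -667088 + 16*(3 + 256 + 64) = -667088 + 16*323 = -667088 + 5168 = -661920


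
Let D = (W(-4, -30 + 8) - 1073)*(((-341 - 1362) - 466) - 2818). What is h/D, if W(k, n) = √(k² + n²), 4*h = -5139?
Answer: -5514147/22956736892 - 25695*√5/11478368446 ≈ -0.00024520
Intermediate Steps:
h = -5139/4 (h = (¼)*(-5139) = -5139/4 ≈ -1284.8)
D = 5351051 - 49870*√5 (D = (√((-4)² + (-30 + 8)²) - 1073)*(((-341 - 1362) - 466) - 2818) = (√(16 + (-22)²) - 1073)*((-1703 - 466) - 2818) = (√(16 + 484) - 1073)*(-2169 - 2818) = (√500 - 1073)*(-4987) = (10*√5 - 1073)*(-4987) = (-1073 + 10*√5)*(-4987) = 5351051 - 49870*√5 ≈ 5.2395e+6)
h/D = -5139/(4*(5351051 - 49870*√5))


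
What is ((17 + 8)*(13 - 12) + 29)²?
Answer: 2916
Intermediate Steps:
((17 + 8)*(13 - 12) + 29)² = (25*1 + 29)² = (25 + 29)² = 54² = 2916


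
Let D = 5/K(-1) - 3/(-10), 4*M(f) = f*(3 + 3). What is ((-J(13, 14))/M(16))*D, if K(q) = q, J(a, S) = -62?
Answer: -1457/120 ≈ -12.142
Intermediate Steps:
M(f) = 3*f/2 (M(f) = (f*(3 + 3))/4 = (f*6)/4 = (6*f)/4 = 3*f/2)
D = -47/10 (D = 5/(-1) - 3/(-10) = 5*(-1) - 3*(-⅒) = -5 + 3/10 = -47/10 ≈ -4.7000)
((-J(13, 14))/M(16))*D = ((-1*(-62))/(((3/2)*16)))*(-47/10) = (62/24)*(-47/10) = (62*(1/24))*(-47/10) = (31/12)*(-47/10) = -1457/120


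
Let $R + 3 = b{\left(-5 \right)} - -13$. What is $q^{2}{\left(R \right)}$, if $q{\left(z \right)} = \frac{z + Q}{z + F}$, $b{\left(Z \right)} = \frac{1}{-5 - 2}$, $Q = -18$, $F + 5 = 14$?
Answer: $\frac{361}{1936} \approx 0.18647$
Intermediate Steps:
$F = 9$ ($F = -5 + 14 = 9$)
$b{\left(Z \right)} = - \frac{1}{7}$ ($b{\left(Z \right)} = \frac{1}{-7} = - \frac{1}{7}$)
$R = \frac{69}{7}$ ($R = -3 - - \frac{90}{7} = -3 + \left(- \frac{1}{7} + 13\right) = -3 + \frac{90}{7} = \frac{69}{7} \approx 9.8571$)
$q{\left(z \right)} = \frac{-18 + z}{9 + z}$ ($q{\left(z \right)} = \frac{z - 18}{z + 9} = \frac{-18 + z}{9 + z}$)
$q^{2}{\left(R \right)} = \left(\frac{-18 + \frac{69}{7}}{9 + \frac{69}{7}}\right)^{2} = \left(\frac{1}{\frac{132}{7}} \left(- \frac{57}{7}\right)\right)^{2} = \left(\frac{7}{132} \left(- \frac{57}{7}\right)\right)^{2} = \left(- \frac{19}{44}\right)^{2} = \frac{361}{1936}$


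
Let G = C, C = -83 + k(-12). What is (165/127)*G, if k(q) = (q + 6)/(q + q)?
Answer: -54615/508 ≈ -107.51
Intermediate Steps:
k(q) = (6 + q)/(2*q) (k(q) = (6 + q)/((2*q)) = (6 + q)*(1/(2*q)) = (6 + q)/(2*q))
C = -331/4 (C = -83 + (½)*(6 - 12)/(-12) = -83 + (½)*(-1/12)*(-6) = -83 + ¼ = -331/4 ≈ -82.750)
G = -331/4 ≈ -82.750
(165/127)*G = (165/127)*(-331/4) = -54615/508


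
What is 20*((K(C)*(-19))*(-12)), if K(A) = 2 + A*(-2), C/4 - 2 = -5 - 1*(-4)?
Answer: -27360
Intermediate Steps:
C = 4 (C = 8 + 4*(-5 - 1*(-4)) = 8 + 4*(-5 + 4) = 8 + 4*(-1) = 8 - 4 = 4)
K(A) = 2 - 2*A
20*((K(C)*(-19))*(-12)) = 20*(((2 - 2*4)*(-19))*(-12)) = 20*(((2 - 8)*(-19))*(-12)) = 20*(-6*(-19)*(-12)) = 20*(114*(-12)) = 20*(-1368) = -27360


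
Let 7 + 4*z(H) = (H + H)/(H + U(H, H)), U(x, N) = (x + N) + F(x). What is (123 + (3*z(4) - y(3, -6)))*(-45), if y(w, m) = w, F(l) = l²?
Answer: -144855/28 ≈ -5173.4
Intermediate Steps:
U(x, N) = N + x + x² (U(x, N) = (x + N) + x² = (N + x) + x² = N + x + x²)
z(H) = -7/4 + H/(2*(H² + 3*H)) (z(H) = -7/4 + ((H + H)/(H + (H + H + H²)))/4 = -7/4 + ((2*H)/(H + (H² + 2*H)))/4 = -7/4 + ((2*H)/(H² + 3*H))/4 = -7/4 + (2*H/(H² + 3*H))/4 = -7/4 + H/(2*(H² + 3*H)))
(123 + (3*z(4) - y(3, -6)))*(-45) = (123 + (3*((-19 - 7*4)/(4*(3 + 4))) - 1*3))*(-45) = (123 + (3*((¼)*(-19 - 28)/7) - 3))*(-45) = (123 + (3*((¼)*(⅐)*(-47)) - 3))*(-45) = (123 + (3*(-47/28) - 3))*(-45) = (123 + (-141/28 - 3))*(-45) = (123 - 225/28)*(-45) = (3219/28)*(-45) = -144855/28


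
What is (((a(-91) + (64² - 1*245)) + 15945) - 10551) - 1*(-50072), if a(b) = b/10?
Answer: 593079/10 ≈ 59308.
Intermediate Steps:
a(b) = b/10 (a(b) = b*(⅒) = b/10)
(((a(-91) + (64² - 1*245)) + 15945) - 10551) - 1*(-50072) = ((((⅒)*(-91) + (64² - 1*245)) + 15945) - 10551) - 1*(-50072) = (((-91/10 + (4096 - 245)) + 15945) - 10551) + 50072 = (((-91/10 + 3851) + 15945) - 10551) + 50072 = ((38419/10 + 15945) - 10551) + 50072 = (197869/10 - 10551) + 50072 = 92359/10 + 50072 = 593079/10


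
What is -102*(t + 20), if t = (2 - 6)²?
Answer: -3672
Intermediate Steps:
t = 16 (t = (-4)² = 16)
-102*(t + 20) = -102*(16 + 20) = -102*36 = -3672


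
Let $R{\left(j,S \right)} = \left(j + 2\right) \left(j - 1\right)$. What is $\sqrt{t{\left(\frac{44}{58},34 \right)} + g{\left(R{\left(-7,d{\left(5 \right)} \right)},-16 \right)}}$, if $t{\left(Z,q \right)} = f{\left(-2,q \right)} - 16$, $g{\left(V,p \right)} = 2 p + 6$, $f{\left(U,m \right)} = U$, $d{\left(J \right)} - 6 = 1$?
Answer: $2 i \sqrt{11} \approx 6.6332 i$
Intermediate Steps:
$d{\left(J \right)} = 7$ ($d{\left(J \right)} = 6 + 1 = 7$)
$R{\left(j,S \right)} = \left(-1 + j\right) \left(2 + j\right)$ ($R{\left(j,S \right)} = \left(2 + j\right) \left(-1 + j\right) = \left(-1 + j\right) \left(2 + j\right)$)
$g{\left(V,p \right)} = 6 + 2 p$
$t{\left(Z,q \right)} = -18$ ($t{\left(Z,q \right)} = -2 - 16 = -18$)
$\sqrt{t{\left(\frac{44}{58},34 \right)} + g{\left(R{\left(-7,d{\left(5 \right)} \right)},-16 \right)}} = \sqrt{-18 + \left(6 + 2 \left(-16\right)\right)} = \sqrt{-18 + \left(6 - 32\right)} = \sqrt{-18 - 26} = \sqrt{-44} = 2 i \sqrt{11}$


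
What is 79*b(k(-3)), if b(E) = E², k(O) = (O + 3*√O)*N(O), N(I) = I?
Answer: 6399*(1 - I*√3)² ≈ -12798.0 - 22167.0*I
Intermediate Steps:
k(O) = O*(O + 3*√O) (k(O) = (O + 3*√O)*O = O*(O + 3*√O))
79*b(k(-3)) = 79*(-3*(-3 + 3*√(-3)))² = 79*(-3*(-3 + 3*(I*√3)))² = 79*(-3*(-3 + 3*I*√3))² = 79*(9 - 9*I*√3)²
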